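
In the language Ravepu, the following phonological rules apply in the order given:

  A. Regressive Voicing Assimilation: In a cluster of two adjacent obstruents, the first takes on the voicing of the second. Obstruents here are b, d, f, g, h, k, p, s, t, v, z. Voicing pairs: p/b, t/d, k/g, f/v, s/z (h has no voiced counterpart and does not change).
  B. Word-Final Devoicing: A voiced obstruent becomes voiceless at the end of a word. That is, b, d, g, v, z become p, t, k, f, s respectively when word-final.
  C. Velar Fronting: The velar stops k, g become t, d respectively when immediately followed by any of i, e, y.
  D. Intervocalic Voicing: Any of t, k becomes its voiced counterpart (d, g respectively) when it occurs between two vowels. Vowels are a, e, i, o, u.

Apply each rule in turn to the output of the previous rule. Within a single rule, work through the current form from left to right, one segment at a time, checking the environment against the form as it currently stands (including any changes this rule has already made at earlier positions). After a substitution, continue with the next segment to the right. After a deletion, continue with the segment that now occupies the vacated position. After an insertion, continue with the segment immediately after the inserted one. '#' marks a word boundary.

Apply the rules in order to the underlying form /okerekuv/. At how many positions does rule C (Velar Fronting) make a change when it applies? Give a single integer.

A Regressive Voicing Assimilation: no change — [okerekuv]
B Word-Final Devoicing: [okerekuv] → [okerekuf]
C Velar Fronting: [okerekuf] → [oterekuf]
D Intervocalic Voicing: [oterekuf] → [odereguf]
Rule C changed 1 position(s).

1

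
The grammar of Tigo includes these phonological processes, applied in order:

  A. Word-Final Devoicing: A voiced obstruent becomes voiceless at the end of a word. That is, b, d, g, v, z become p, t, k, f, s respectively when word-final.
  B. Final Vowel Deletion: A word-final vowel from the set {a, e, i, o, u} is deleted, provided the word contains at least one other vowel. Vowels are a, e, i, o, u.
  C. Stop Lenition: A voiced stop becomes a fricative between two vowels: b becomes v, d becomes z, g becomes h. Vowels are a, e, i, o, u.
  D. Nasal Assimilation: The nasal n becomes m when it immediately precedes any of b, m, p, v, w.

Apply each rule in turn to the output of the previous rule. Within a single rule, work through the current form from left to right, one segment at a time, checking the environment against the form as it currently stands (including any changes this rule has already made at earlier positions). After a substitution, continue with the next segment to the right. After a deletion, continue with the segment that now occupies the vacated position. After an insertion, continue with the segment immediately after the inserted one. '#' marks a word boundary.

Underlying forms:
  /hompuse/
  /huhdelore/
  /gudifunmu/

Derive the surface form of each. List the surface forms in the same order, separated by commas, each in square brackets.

[hompus], [huhdelor], [guzifumm]

/hompuse/:
  A Word-Final Devoicing: no change — [hompuse]
  B Final Vowel Deletion: [hompuse] → [hompus]
  C Stop Lenition: no change — [hompus]
  D Nasal Assimilation: no change — [hompus]
/huhdelore/:
  A Word-Final Devoicing: no change — [huhdelore]
  B Final Vowel Deletion: [huhdelore] → [huhdelor]
  C Stop Lenition: no change — [huhdelor]
  D Nasal Assimilation: no change — [huhdelor]
/gudifunmu/:
  A Word-Final Devoicing: no change — [gudifunmu]
  B Final Vowel Deletion: [gudifunmu] → [gudifunm]
  C Stop Lenition: [gudifunm] → [guzifunm]
  D Nasal Assimilation: [guzifunm] → [guzifumm]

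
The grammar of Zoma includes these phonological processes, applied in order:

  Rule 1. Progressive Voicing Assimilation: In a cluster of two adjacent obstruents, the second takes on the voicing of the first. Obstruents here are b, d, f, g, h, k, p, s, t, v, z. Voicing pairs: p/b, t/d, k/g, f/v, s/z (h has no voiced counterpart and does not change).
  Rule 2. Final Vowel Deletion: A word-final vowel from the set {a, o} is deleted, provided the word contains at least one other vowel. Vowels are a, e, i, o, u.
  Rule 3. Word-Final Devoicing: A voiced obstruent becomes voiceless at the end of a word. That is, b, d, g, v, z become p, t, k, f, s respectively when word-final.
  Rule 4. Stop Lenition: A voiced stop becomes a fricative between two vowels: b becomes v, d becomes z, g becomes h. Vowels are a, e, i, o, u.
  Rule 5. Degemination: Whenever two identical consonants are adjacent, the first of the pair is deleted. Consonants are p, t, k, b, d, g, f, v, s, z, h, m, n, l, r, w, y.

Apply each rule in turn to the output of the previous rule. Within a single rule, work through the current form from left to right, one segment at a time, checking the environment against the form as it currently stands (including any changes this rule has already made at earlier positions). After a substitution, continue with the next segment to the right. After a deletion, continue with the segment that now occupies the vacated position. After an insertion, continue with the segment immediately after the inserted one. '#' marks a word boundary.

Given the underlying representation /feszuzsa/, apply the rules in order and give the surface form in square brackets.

Rule 1 Progressive Voicing Assimilation: [feszuzsa] → [fessuzza]
Rule 2 Final Vowel Deletion: [fessuzza] → [fessuzz]
Rule 3 Word-Final Devoicing: [fessuzz] → [fessuzs]
Rule 4 Stop Lenition: no change — [fessuzs]
Rule 5 Degemination: [fessuzs] → [fesuzs]

[fesuzs]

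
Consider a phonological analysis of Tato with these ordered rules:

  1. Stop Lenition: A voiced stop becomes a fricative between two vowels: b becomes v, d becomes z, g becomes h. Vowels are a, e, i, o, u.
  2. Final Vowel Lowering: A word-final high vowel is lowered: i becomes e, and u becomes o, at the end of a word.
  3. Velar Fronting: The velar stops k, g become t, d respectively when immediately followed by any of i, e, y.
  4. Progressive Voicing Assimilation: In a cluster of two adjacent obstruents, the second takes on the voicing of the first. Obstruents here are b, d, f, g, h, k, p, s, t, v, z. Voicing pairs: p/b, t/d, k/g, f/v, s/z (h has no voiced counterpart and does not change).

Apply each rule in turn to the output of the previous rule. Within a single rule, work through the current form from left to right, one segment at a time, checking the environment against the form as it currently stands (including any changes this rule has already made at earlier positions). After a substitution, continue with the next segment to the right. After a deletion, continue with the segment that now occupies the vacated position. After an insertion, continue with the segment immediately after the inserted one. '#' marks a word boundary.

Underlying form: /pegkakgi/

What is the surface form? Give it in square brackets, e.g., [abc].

[peggakte]

1 Stop Lenition: no change — [pegkakgi]
2 Final Vowel Lowering: [pegkakgi] → [pegkakge]
3 Velar Fronting: [pegkakge] → [pegkakde]
4 Progressive Voicing Assimilation: [pegkakde] → [peggakte]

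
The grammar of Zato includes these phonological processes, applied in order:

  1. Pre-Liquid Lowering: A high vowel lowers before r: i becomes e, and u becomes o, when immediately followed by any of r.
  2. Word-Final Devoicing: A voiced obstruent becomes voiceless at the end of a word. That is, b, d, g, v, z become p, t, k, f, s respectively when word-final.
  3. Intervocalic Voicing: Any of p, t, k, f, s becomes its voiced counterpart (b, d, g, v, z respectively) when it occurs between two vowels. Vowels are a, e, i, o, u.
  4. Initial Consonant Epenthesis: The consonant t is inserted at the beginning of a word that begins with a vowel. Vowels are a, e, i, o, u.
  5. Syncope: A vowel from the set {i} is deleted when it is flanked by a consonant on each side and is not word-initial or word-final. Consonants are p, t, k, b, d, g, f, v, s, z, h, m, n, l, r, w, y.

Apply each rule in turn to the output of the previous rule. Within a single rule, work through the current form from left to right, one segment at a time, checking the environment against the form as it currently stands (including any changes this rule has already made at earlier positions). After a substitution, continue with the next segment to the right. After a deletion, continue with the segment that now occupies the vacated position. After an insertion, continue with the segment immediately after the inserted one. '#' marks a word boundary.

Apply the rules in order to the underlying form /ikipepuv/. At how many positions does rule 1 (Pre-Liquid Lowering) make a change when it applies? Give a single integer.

0

1 Pre-Liquid Lowering: no change — [ikipepuv]
2 Word-Final Devoicing: [ikipepuv] → [ikipepuf]
3 Intervocalic Voicing: [ikipepuf] → [igibebuf]
4 Initial Consonant Epenthesis: [igibebuf] → [tigibebuf]
5 Syncope: [tigibebuf] → [tgbebuf]
Rule 1 changed 0 position(s).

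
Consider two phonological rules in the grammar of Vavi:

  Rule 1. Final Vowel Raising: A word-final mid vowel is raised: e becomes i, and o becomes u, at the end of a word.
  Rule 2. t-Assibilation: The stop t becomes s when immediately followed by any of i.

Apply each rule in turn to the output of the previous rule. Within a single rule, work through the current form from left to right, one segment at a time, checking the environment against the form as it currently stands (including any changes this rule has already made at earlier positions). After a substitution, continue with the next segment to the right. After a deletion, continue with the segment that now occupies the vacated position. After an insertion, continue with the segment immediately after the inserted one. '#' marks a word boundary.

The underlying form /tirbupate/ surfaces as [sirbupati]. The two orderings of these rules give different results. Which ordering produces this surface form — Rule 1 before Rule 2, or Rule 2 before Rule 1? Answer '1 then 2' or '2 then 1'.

Order 1 then 2:
  1 Final Vowel Raising: [tirbupate] → [tirbupati]
  2 t-Assibilation: [tirbupati] → [sirbupasi]
  result: [sirbupasi]
Order 2 then 1:
  2 t-Assibilation: [tirbupate] → [sirbupate]
  1 Final Vowel Raising: [sirbupate] → [sirbupati]
  result: [sirbupati]

2 then 1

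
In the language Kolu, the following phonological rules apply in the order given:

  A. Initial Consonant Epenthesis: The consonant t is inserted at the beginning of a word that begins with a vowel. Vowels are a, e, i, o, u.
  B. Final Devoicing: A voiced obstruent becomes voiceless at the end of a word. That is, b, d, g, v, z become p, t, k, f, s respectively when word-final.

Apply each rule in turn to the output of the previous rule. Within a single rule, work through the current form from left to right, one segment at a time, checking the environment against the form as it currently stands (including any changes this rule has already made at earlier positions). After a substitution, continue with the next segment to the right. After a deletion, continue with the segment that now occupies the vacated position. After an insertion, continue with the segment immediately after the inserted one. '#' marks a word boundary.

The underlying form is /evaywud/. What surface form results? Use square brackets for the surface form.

[tevaywut]

A Initial Consonant Epenthesis: [evaywud] → [tevaywud]
B Final Devoicing: [tevaywud] → [tevaywut]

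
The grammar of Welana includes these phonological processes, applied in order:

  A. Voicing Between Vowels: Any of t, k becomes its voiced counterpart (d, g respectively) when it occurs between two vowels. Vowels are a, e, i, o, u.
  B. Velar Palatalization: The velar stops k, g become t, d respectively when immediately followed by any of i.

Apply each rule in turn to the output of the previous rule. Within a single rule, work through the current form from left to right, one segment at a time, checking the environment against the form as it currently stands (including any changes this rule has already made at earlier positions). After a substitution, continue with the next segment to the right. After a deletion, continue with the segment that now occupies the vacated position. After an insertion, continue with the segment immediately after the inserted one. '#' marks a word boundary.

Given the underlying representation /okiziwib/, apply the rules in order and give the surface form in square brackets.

[odiziwib]

A Voicing Between Vowels: [okiziwib] → [ogiziwib]
B Velar Palatalization: [ogiziwib] → [odiziwib]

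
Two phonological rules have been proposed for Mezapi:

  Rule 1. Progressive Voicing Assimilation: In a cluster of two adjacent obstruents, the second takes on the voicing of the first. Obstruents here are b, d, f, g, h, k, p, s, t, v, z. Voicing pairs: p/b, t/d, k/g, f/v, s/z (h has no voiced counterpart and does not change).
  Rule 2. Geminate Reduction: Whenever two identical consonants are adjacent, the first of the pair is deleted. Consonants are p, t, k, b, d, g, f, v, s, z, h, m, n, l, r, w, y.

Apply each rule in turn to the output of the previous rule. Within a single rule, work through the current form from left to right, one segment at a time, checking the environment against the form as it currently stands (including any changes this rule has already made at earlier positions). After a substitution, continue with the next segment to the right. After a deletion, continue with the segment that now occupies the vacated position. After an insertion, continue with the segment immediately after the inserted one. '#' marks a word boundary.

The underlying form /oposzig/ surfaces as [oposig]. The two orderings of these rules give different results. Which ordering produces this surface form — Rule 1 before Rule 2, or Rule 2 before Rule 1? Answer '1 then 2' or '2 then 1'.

Order 1 then 2:
  1 Progressive Voicing Assimilation: [oposzig] → [opossig]
  2 Geminate Reduction: [opossig] → [oposig]
  result: [oposig]
Order 2 then 1:
  2 Geminate Reduction: no change — [oposzig]
  1 Progressive Voicing Assimilation: [oposzig] → [opossig]
  result: [opossig]

1 then 2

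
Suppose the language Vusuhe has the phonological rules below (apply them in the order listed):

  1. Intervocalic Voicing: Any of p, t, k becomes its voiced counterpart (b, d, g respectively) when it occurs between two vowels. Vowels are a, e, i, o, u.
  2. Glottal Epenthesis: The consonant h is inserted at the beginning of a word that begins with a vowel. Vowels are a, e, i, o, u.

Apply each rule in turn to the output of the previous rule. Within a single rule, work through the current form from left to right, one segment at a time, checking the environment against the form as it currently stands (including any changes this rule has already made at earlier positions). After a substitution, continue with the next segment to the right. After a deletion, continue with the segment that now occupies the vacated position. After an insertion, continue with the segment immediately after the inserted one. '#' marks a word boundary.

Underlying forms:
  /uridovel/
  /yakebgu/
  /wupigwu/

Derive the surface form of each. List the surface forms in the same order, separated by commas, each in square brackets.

/uridovel/:
  1 Intervocalic Voicing: no change — [uridovel]
  2 Glottal Epenthesis: [uridovel] → [huridovel]
/yakebgu/:
  1 Intervocalic Voicing: [yakebgu] → [yagebgu]
  2 Glottal Epenthesis: no change — [yagebgu]
/wupigwu/:
  1 Intervocalic Voicing: [wupigwu] → [wubigwu]
  2 Glottal Epenthesis: no change — [wubigwu]

[huridovel], [yagebgu], [wubigwu]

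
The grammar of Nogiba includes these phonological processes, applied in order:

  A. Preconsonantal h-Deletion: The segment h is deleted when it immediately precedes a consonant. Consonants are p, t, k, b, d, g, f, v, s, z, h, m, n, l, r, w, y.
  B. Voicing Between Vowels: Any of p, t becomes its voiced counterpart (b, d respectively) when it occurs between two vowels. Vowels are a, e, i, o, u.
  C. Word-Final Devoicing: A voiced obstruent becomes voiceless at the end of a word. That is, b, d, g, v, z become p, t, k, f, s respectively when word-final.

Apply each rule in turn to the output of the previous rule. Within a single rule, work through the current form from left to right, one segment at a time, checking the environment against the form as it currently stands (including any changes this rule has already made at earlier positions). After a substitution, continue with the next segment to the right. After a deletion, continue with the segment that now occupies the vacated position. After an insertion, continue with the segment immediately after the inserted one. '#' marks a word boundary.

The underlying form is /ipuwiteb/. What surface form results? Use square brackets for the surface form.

A Preconsonantal h-Deletion: no change — [ipuwiteb]
B Voicing Between Vowels: [ipuwiteb] → [ibuwideb]
C Word-Final Devoicing: [ibuwideb] → [ibuwidep]

[ibuwidep]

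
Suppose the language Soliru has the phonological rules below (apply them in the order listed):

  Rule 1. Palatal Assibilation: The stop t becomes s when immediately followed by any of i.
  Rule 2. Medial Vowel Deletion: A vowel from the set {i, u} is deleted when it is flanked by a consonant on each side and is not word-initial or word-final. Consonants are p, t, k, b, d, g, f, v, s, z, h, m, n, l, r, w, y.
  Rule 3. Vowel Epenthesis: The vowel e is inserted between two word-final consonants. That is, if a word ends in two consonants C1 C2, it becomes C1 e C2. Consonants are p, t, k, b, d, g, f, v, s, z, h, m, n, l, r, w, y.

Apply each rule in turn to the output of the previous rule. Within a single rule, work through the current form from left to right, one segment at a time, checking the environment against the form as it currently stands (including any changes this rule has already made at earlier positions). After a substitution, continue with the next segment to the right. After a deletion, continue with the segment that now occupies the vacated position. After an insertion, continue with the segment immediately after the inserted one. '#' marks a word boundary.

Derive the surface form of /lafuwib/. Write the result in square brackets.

Rule 1 Palatal Assibilation: no change — [lafuwib]
Rule 2 Medial Vowel Deletion: [lafuwib] → [lafwb]
Rule 3 Vowel Epenthesis: [lafwb] → [lafweb]

[lafweb]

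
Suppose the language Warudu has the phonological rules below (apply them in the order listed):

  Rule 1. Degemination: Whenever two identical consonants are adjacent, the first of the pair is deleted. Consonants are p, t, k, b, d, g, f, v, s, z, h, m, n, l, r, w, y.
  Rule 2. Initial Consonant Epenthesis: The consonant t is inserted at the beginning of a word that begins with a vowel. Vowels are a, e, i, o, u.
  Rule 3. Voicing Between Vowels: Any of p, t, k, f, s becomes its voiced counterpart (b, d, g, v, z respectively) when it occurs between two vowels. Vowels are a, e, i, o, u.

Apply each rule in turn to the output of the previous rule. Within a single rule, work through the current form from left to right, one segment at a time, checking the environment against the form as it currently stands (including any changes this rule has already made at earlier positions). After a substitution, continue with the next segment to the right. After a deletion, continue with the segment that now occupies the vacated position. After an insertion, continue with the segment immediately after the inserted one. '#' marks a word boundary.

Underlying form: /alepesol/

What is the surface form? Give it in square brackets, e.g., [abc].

[talebezol]

Rule 1 Degemination: no change — [alepesol]
Rule 2 Initial Consonant Epenthesis: [alepesol] → [talepesol]
Rule 3 Voicing Between Vowels: [talepesol] → [talebezol]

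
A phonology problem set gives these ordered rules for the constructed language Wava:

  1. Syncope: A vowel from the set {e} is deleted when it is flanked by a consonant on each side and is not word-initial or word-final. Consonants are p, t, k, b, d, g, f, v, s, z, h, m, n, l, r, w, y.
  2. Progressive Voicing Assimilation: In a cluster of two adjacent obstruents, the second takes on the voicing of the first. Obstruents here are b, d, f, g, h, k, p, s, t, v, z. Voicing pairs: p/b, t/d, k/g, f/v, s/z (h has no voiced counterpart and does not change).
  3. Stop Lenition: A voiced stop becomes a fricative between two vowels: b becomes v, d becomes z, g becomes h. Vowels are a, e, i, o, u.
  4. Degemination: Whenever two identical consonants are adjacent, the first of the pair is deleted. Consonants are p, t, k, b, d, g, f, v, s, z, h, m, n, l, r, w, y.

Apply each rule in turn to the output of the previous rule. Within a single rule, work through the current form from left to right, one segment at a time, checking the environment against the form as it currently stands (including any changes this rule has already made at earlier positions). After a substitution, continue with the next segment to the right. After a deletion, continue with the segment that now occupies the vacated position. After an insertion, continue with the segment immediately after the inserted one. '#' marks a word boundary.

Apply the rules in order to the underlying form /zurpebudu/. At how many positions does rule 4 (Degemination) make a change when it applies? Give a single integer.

1

1 Syncope: [zurpebudu] → [zurpbudu]
2 Progressive Voicing Assimilation: [zurpbudu] → [zurppudu]
3 Stop Lenition: [zurppudu] → [zurppuzu]
4 Degemination: [zurppuzu] → [zurpuzu]
Rule 4 changed 1 position(s).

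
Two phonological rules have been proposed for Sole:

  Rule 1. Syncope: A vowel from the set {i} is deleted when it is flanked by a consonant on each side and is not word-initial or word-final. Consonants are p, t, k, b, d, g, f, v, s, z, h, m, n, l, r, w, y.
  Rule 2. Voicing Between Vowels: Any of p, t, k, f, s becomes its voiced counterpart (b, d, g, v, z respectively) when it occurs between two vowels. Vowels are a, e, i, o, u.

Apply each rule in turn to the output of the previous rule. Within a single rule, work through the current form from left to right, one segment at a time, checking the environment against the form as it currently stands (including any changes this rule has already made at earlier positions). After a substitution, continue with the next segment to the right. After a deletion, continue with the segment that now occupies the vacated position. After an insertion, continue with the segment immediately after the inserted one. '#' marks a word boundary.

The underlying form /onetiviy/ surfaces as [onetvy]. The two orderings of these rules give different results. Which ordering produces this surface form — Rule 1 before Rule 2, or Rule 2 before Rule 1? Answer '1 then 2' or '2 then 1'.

1 then 2

Order 1 then 2:
  1 Syncope: [onetiviy] → [onetvy]
  2 Voicing Between Vowels: no change — [onetvy]
  result: [onetvy]
Order 2 then 1:
  2 Voicing Between Vowels: [onetiviy] → [onediviy]
  1 Syncope: [onediviy] → [onedvy]
  result: [onedvy]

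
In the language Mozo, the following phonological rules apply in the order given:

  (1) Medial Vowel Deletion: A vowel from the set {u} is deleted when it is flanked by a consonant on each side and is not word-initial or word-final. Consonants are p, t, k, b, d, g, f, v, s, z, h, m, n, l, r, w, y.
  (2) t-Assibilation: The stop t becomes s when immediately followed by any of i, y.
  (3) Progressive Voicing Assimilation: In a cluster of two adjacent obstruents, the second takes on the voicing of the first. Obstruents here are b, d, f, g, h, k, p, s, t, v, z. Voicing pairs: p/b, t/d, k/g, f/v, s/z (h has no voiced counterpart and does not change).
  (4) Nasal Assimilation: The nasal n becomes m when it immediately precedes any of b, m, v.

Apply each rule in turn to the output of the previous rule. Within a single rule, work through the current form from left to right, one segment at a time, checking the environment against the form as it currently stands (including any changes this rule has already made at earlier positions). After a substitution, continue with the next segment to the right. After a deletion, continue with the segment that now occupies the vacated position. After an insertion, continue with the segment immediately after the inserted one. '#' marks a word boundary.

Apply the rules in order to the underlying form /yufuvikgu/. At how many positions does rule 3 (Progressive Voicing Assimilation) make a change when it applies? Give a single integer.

(1) Medial Vowel Deletion: [yufuvikgu] → [yfvikgu]
(2) t-Assibilation: no change — [yfvikgu]
(3) Progressive Voicing Assimilation: [yfvikgu] → [yffikku]
(4) Nasal Assimilation: no change — [yffikku]
Rule 3 changed 2 position(s).

2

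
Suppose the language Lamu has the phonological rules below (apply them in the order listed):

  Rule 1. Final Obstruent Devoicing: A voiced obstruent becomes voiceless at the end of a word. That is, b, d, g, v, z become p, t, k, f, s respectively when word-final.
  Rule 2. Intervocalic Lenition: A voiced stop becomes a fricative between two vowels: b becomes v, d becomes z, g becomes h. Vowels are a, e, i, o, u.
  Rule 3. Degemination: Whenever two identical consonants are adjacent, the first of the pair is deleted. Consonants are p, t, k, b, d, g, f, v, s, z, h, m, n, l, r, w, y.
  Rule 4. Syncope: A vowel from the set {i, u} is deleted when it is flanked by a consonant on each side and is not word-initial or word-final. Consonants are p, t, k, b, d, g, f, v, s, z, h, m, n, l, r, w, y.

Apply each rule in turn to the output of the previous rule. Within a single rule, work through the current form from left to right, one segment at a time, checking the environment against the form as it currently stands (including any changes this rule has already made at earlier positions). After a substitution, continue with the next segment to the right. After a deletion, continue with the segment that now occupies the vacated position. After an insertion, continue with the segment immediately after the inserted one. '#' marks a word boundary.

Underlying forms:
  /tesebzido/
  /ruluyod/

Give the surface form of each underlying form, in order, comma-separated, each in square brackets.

[tesebzzo], [rlyot]

/tesebzido/:
  Rule 1 Final Obstruent Devoicing: no change — [tesebzido]
  Rule 2 Intervocalic Lenition: [tesebzido] → [tesebzizo]
  Rule 3 Degemination: no change — [tesebzizo]
  Rule 4 Syncope: [tesebzizo] → [tesebzzo]
/ruluyod/:
  Rule 1 Final Obstruent Devoicing: [ruluyod] → [ruluyot]
  Rule 2 Intervocalic Lenition: no change — [ruluyot]
  Rule 3 Degemination: no change — [ruluyot]
  Rule 4 Syncope: [ruluyot] → [rlyot]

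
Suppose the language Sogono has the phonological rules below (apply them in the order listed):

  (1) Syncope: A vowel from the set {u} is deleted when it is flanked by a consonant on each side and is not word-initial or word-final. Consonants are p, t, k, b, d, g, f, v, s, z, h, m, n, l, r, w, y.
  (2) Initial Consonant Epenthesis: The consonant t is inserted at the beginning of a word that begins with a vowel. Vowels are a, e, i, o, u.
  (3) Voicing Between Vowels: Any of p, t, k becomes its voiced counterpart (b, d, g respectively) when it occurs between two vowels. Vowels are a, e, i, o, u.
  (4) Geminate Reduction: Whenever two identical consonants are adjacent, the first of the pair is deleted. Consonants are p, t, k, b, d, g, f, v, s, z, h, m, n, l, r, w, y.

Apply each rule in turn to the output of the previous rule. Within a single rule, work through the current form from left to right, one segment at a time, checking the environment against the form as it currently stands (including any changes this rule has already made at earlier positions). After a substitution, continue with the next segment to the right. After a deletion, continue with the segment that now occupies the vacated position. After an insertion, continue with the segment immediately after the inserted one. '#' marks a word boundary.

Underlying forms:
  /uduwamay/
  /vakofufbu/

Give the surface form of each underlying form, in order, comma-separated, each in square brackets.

/uduwamay/:
  (1) Syncope: [uduwamay] → [udwamay]
  (2) Initial Consonant Epenthesis: [udwamay] → [tudwamay]
  (3) Voicing Between Vowels: no change — [tudwamay]
  (4) Geminate Reduction: no change — [tudwamay]
/vakofufbu/:
  (1) Syncope: [vakofufbu] → [vakoffbu]
  (2) Initial Consonant Epenthesis: no change — [vakoffbu]
  (3) Voicing Between Vowels: [vakoffbu] → [vagoffbu]
  (4) Geminate Reduction: [vagoffbu] → [vagofbu]

[tudwamay], [vagofbu]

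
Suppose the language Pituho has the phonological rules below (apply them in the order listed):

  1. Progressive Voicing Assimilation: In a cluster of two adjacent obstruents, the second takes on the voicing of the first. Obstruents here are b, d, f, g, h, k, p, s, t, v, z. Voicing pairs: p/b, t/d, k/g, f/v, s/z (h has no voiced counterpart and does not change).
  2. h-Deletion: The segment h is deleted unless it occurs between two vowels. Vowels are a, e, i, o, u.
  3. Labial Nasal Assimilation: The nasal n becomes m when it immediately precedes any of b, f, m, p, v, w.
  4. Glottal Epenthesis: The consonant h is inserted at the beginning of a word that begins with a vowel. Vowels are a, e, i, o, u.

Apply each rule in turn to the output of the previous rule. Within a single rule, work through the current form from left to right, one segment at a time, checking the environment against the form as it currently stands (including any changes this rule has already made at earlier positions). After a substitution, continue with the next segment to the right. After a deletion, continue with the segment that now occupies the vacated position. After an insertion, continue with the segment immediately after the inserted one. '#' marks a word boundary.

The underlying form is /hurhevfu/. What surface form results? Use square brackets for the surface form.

[hurevvu]

1 Progressive Voicing Assimilation: [hurhevfu] → [hurhevvu]
2 h-Deletion: [hurhevvu] → [urevvu]
3 Labial Nasal Assimilation: no change — [urevvu]
4 Glottal Epenthesis: [urevvu] → [hurevvu]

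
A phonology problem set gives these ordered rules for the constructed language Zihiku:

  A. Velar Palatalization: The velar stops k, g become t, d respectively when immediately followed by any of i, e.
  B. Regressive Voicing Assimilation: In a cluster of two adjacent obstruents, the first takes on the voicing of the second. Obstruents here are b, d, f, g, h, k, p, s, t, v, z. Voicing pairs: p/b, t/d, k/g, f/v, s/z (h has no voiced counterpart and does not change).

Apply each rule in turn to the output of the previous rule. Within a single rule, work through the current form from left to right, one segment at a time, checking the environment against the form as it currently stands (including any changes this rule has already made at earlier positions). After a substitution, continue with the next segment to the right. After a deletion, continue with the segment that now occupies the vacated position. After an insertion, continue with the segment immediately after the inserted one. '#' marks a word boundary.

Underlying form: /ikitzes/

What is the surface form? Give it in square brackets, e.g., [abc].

A Velar Palatalization: [ikitzes] → [ititzes]
B Regressive Voicing Assimilation: [ititzes] → [itidzes]

[itidzes]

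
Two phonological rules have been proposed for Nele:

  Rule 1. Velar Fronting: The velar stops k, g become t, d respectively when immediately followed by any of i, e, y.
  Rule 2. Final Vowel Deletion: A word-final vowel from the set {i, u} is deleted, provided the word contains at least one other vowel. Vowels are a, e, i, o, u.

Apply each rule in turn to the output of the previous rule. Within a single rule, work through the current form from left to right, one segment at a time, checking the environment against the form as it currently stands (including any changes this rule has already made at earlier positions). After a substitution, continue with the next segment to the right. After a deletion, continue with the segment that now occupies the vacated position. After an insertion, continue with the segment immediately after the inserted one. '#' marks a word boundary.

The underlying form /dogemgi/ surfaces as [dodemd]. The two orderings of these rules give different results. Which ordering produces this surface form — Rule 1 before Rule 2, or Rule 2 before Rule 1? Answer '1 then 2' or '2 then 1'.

Order 1 then 2:
  1 Velar Fronting: [dogemgi] → [dodemdi]
  2 Final Vowel Deletion: [dodemdi] → [dodemd]
  result: [dodemd]
Order 2 then 1:
  2 Final Vowel Deletion: [dogemgi] → [dogemg]
  1 Velar Fronting: [dogemg] → [dodemg]
  result: [dodemg]

1 then 2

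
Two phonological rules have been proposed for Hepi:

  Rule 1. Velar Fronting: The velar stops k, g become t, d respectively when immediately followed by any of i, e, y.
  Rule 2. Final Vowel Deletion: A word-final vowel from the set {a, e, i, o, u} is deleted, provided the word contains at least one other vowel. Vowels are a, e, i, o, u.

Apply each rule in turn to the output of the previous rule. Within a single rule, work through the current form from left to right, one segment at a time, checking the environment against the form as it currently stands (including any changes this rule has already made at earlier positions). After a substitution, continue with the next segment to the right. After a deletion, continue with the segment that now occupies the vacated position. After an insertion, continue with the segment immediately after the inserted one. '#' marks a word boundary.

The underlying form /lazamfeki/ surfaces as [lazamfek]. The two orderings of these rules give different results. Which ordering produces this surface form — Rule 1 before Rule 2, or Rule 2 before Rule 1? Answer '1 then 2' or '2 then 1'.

Order 1 then 2:
  1 Velar Fronting: [lazamfeki] → [lazamfeti]
  2 Final Vowel Deletion: [lazamfeti] → [lazamfet]
  result: [lazamfet]
Order 2 then 1:
  2 Final Vowel Deletion: [lazamfeki] → [lazamfek]
  1 Velar Fronting: no change — [lazamfek]
  result: [lazamfek]

2 then 1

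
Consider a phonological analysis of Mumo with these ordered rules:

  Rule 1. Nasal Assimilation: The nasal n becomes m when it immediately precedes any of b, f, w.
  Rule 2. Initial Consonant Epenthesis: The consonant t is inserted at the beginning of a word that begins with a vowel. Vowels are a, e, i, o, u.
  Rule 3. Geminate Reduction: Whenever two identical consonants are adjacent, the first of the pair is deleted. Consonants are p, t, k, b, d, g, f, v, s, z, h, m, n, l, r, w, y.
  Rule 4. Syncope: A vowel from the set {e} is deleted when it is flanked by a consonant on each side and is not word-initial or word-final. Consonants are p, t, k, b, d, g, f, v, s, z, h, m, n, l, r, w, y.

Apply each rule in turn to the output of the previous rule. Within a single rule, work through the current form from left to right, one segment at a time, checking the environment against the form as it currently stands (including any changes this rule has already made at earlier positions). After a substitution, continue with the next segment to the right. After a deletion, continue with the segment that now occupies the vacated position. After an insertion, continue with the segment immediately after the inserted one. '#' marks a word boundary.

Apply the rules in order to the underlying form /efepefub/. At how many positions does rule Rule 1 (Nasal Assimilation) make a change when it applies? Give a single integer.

0

Rule 1 Nasal Assimilation: no change — [efepefub]
Rule 2 Initial Consonant Epenthesis: [efepefub] → [tefepefub]
Rule 3 Geminate Reduction: no change — [tefepefub]
Rule 4 Syncope: [tefepefub] → [tfpfub]
Rule Rule 1 changed 0 position(s).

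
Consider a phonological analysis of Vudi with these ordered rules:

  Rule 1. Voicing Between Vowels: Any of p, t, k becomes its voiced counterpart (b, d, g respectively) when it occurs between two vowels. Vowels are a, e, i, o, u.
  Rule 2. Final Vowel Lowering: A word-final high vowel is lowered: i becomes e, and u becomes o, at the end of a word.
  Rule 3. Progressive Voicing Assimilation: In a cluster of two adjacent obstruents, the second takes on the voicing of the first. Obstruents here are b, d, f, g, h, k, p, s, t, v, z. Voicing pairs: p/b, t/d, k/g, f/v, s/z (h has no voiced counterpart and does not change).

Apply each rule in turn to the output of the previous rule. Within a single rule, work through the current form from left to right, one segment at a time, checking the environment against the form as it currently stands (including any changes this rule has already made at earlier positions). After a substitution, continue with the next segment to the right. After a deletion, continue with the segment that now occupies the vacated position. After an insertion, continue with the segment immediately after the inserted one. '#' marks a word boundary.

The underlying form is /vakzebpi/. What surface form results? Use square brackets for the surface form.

Rule 1 Voicing Between Vowels: no change — [vakzebpi]
Rule 2 Final Vowel Lowering: [vakzebpi] → [vakzebpe]
Rule 3 Progressive Voicing Assimilation: [vakzebpe] → [vaksebbe]

[vaksebbe]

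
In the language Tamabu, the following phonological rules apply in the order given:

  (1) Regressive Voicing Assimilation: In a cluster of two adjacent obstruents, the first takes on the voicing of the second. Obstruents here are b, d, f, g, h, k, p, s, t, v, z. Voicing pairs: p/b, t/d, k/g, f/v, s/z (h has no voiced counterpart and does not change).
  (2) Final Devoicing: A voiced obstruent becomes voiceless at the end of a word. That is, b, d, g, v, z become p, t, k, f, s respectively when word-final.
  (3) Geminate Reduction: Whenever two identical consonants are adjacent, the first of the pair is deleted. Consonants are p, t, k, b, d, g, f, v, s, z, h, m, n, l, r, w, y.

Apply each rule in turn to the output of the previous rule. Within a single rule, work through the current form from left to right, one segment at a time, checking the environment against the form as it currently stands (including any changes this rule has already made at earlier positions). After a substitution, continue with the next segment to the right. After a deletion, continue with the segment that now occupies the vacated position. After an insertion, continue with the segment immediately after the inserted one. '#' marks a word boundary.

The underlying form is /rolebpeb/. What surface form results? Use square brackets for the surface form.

(1) Regressive Voicing Assimilation: [rolebpeb] → [roleppeb]
(2) Final Devoicing: [roleppeb] → [roleppep]
(3) Geminate Reduction: [roleppep] → [rolepep]

[rolepep]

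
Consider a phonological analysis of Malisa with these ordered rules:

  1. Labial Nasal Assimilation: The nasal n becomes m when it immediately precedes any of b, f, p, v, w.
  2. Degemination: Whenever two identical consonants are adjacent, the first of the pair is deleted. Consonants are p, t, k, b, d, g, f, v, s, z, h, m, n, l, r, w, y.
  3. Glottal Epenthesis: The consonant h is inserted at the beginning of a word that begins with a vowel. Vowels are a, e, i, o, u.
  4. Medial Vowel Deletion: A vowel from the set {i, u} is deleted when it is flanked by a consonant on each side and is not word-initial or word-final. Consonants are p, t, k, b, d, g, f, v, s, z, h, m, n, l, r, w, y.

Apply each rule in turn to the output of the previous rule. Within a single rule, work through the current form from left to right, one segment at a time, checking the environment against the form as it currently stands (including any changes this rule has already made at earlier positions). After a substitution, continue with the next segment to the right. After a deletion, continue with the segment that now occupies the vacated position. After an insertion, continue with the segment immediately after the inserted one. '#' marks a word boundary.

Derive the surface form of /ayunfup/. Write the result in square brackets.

[haymfp]

1 Labial Nasal Assimilation: [ayunfup] → [ayumfup]
2 Degemination: no change — [ayumfup]
3 Glottal Epenthesis: [ayumfup] → [hayumfup]
4 Medial Vowel Deletion: [hayumfup] → [haymfp]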